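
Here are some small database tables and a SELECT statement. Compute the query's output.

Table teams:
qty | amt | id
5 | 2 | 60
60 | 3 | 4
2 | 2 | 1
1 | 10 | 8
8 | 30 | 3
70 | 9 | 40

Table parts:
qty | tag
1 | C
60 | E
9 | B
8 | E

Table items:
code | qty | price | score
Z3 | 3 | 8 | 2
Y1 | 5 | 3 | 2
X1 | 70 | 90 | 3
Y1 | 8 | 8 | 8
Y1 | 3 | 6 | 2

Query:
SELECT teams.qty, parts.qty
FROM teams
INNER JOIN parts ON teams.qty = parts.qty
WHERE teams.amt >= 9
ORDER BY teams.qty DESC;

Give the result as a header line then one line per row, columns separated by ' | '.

== RESULT ==
teams.qty | parts.qty
8 | 8
1 | 1

Derivation:
After JOIN parts (3 rows):
teams.qty | teams.amt | teams.id | parts.qty | parts.tag
60 | 3 | 4 | 60 | E
1 | 10 | 8 | 1 | C
8 | 30 | 3 | 8 | E
After WHERE (2 rows):
teams.qty | teams.amt | teams.id | parts.qty | parts.tag
1 | 10 | 8 | 1 | C
8 | 30 | 3 | 8 | E
After SELECT (2 rows):
teams.qty | parts.qty
1 | 1
8 | 8
After ORDER BY (2 rows):
teams.qty | parts.qty
8 | 8
1 | 1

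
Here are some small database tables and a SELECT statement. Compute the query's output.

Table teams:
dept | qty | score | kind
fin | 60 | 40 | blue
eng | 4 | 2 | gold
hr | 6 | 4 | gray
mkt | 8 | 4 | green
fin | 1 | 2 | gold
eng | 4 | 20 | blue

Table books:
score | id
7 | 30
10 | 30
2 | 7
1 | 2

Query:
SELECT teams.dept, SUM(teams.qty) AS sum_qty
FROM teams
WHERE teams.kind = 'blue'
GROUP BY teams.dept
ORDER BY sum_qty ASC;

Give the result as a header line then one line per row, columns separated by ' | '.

== RESULT ==
teams.dept | sum_qty
eng | 4
fin | 60

Derivation:
After WHERE (2 rows):
teams.dept | teams.qty | teams.score | teams.kind
fin | 60 | 40 | blue
eng | 4 | 20 | blue
After GROUP BY (2 rows):
teams.dept | sum_qty
fin | 60
eng | 4
After ORDER BY (2 rows):
teams.dept | sum_qty
eng | 4
fin | 60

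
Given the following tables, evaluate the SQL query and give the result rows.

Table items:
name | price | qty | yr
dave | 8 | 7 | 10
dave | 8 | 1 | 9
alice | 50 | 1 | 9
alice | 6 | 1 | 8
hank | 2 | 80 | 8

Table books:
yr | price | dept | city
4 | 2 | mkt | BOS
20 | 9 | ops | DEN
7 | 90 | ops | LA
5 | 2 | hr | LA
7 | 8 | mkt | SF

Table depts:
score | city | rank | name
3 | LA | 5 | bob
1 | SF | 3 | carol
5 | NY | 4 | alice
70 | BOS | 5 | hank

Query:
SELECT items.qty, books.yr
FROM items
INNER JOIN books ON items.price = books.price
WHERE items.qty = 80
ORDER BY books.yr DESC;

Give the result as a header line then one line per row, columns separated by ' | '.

After JOIN books (4 rows):
items.name | items.price | items.qty | items.yr | books.yr | books.price | books.dept | books.city
dave | 8 | 7 | 10 | 7 | 8 | mkt | SF
dave | 8 | 1 | 9 | 7 | 8 | mkt | SF
hank | 2 | 80 | 8 | 4 | 2 | mkt | BOS
hank | 2 | 80 | 8 | 5 | 2 | hr | LA
After WHERE (2 rows):
items.name | items.price | items.qty | items.yr | books.yr | books.price | books.dept | books.city
hank | 2 | 80 | 8 | 4 | 2 | mkt | BOS
hank | 2 | 80 | 8 | 5 | 2 | hr | LA
After SELECT (2 rows):
items.qty | books.yr
80 | 4
80 | 5
After ORDER BY (2 rows):
items.qty | books.yr
80 | 5
80 | 4

== RESULT ==
items.qty | books.yr
80 | 5
80 | 4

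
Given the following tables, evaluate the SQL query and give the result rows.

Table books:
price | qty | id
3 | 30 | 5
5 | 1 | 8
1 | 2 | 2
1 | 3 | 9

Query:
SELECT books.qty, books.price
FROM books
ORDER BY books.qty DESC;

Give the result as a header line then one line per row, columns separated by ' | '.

After SELECT (4 rows):
books.qty | books.price
30 | 3
1 | 5
2 | 1
3 | 1
After ORDER BY (4 rows):
books.qty | books.price
30 | 3
3 | 1
2 | 1
1 | 5

== RESULT ==
books.qty | books.price
30 | 3
3 | 1
2 | 1
1 | 5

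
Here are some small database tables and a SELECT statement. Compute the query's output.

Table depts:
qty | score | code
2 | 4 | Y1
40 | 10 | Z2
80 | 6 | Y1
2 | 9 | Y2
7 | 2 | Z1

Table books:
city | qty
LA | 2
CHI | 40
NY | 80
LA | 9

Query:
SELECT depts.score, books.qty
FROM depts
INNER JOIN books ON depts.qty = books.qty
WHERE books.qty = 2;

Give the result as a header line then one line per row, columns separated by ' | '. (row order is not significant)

== RESULT ==
depts.score | books.qty
4 | 2
9 | 2

Derivation:
After JOIN books (4 rows):
depts.qty | depts.score | depts.code | books.city | books.qty
2 | 4 | Y1 | LA | 2
40 | 10 | Z2 | CHI | 40
80 | 6 | Y1 | NY | 80
2 | 9 | Y2 | LA | 2
After WHERE (2 rows):
depts.qty | depts.score | depts.code | books.city | books.qty
2 | 4 | Y1 | LA | 2
2 | 9 | Y2 | LA | 2
After SELECT (2 rows):
depts.score | books.qty
4 | 2
9 | 2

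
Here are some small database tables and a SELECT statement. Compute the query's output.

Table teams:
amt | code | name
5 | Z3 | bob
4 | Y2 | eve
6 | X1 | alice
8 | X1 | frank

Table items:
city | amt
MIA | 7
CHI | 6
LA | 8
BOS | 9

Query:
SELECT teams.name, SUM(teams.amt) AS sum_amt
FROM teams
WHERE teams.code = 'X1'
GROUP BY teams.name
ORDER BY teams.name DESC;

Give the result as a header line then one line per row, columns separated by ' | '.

After WHERE (2 rows):
teams.amt | teams.code | teams.name
6 | X1 | alice
8 | X1 | frank
After GROUP BY (2 rows):
teams.name | sum_amt
alice | 6
frank | 8
After ORDER BY (2 rows):
teams.name | sum_amt
frank | 8
alice | 6

== RESULT ==
teams.name | sum_amt
frank | 8
alice | 6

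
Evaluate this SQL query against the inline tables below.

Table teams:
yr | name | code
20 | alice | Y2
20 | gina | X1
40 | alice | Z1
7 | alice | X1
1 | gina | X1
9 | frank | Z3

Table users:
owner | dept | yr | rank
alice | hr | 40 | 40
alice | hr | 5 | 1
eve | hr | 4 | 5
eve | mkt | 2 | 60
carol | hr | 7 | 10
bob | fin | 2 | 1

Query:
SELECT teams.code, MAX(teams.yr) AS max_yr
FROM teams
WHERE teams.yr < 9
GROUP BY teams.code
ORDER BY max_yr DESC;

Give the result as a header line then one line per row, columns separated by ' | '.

After WHERE (2 rows):
teams.yr | teams.name | teams.code
7 | alice | X1
1 | gina | X1
After GROUP BY (1 rows):
teams.code | max_yr
X1 | 7
After ORDER BY (1 rows):
teams.code | max_yr
X1 | 7

== RESULT ==
teams.code | max_yr
X1 | 7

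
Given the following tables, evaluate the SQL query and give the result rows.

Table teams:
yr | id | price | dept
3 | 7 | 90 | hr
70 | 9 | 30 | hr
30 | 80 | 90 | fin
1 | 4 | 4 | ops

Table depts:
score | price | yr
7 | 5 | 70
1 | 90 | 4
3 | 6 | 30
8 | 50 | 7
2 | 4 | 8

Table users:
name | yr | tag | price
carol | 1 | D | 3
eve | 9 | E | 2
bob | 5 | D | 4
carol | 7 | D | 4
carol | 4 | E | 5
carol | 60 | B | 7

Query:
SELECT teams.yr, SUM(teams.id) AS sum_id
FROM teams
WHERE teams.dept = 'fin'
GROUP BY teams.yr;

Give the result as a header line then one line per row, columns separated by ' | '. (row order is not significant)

== RESULT ==
teams.yr | sum_id
30 | 80

Derivation:
After WHERE (1 rows):
teams.yr | teams.id | teams.price | teams.dept
30 | 80 | 90 | fin
After GROUP BY (1 rows):
teams.yr | sum_id
30 | 80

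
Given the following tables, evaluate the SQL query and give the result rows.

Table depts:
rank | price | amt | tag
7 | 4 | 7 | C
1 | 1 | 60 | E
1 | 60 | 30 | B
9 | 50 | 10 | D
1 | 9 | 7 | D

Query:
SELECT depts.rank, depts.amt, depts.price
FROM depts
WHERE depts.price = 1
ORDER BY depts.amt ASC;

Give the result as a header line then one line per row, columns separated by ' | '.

== RESULT ==
depts.rank | depts.amt | depts.price
1 | 60 | 1

Derivation:
After WHERE (1 rows):
depts.rank | depts.price | depts.amt | depts.tag
1 | 1 | 60 | E
After SELECT (1 rows):
depts.rank | depts.amt | depts.price
1 | 60 | 1
After ORDER BY (1 rows):
depts.rank | depts.amt | depts.price
1 | 60 | 1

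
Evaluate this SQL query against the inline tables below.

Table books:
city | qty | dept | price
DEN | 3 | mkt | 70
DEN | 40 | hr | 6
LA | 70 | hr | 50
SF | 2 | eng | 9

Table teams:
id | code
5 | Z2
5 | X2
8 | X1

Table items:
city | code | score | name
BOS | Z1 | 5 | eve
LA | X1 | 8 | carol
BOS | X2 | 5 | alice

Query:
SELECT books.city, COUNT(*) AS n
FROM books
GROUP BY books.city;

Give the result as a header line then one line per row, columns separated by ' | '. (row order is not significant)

After GROUP BY (3 rows):
books.city | n
DEN | 2
LA | 1
SF | 1

== RESULT ==
books.city | n
DEN | 2
LA | 1
SF | 1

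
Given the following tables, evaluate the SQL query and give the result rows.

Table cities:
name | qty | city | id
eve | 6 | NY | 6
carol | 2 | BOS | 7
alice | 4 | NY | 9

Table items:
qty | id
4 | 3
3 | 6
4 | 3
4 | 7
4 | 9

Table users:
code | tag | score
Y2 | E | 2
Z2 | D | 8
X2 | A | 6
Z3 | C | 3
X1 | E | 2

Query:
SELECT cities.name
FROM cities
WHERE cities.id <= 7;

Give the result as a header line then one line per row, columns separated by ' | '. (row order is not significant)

After WHERE (2 rows):
cities.name | cities.qty | cities.city | cities.id
eve | 6 | NY | 6
carol | 2 | BOS | 7
After SELECT (2 rows):
cities.name
eve
carol

== RESULT ==
cities.name
eve
carol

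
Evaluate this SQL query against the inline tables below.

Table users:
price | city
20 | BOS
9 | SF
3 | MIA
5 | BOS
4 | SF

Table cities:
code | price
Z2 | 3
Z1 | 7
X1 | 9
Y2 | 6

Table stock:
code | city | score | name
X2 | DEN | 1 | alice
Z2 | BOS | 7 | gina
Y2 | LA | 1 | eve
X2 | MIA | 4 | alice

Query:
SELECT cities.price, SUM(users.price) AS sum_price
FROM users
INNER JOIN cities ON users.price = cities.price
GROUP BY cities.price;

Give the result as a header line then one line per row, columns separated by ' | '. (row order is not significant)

== RESULT ==
cities.price | sum_price
9 | 9
3 | 3

Derivation:
After JOIN cities (2 rows):
users.price | users.city | cities.code | cities.price
9 | SF | X1 | 9
3 | MIA | Z2 | 3
After GROUP BY (2 rows):
cities.price | sum_price
9 | 9
3 | 3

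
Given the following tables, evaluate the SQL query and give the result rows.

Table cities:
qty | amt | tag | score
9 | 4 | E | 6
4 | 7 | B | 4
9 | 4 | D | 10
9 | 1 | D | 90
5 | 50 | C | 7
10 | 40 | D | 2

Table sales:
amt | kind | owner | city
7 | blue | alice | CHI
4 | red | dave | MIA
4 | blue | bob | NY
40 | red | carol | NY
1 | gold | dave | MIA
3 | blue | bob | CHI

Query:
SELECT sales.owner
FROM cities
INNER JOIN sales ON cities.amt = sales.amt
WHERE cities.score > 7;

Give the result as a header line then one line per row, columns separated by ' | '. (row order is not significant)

== RESULT ==
sales.owner
dave
bob
dave

Derivation:
After JOIN sales (7 rows):
cities.qty | cities.amt | cities.tag | cities.score | sales.amt | sales.kind | sales.owner | sales.city
9 | 4 | E | 6 | 4 | red | dave | MIA
9 | 4 | E | 6 | 4 | blue | bob | NY
4 | 7 | B | 4 | 7 | blue | alice | CHI
9 | 4 | D | 10 | 4 | red | dave | MIA
9 | 4 | D | 10 | 4 | blue | bob | NY
9 | 1 | D | 90 | 1 | gold | dave | MIA
10 | 40 | D | 2 | 40 | red | carol | NY
After WHERE (3 rows):
cities.qty | cities.amt | cities.tag | cities.score | sales.amt | sales.kind | sales.owner | sales.city
9 | 4 | D | 10 | 4 | red | dave | MIA
9 | 4 | D | 10 | 4 | blue | bob | NY
9 | 1 | D | 90 | 1 | gold | dave | MIA
After SELECT (3 rows):
sales.owner
dave
bob
dave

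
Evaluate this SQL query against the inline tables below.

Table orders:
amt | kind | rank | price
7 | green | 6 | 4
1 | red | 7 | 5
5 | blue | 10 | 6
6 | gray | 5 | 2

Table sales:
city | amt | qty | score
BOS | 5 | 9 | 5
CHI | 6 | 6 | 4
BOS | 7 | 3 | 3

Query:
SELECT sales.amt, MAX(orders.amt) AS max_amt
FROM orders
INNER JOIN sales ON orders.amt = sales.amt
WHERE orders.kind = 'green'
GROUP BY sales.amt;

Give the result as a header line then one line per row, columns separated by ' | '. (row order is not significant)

After JOIN sales (3 rows):
orders.amt | orders.kind | orders.rank | orders.price | sales.city | sales.amt | sales.qty | sales.score
7 | green | 6 | 4 | BOS | 7 | 3 | 3
5 | blue | 10 | 6 | BOS | 5 | 9 | 5
6 | gray | 5 | 2 | CHI | 6 | 6 | 4
After WHERE (1 rows):
orders.amt | orders.kind | orders.rank | orders.price | sales.city | sales.amt | sales.qty | sales.score
7 | green | 6 | 4 | BOS | 7 | 3 | 3
After GROUP BY (1 rows):
sales.amt | max_amt
7 | 7

== RESULT ==
sales.amt | max_amt
7 | 7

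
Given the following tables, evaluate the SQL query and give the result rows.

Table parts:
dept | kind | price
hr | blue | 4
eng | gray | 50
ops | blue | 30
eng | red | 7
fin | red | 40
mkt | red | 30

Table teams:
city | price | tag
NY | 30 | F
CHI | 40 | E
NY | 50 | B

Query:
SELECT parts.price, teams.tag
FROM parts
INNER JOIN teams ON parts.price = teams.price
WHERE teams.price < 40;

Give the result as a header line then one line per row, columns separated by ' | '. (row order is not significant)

== RESULT ==
parts.price | teams.tag
30 | F
30 | F

Derivation:
After JOIN teams (4 rows):
parts.dept | parts.kind | parts.price | teams.city | teams.price | teams.tag
eng | gray | 50 | NY | 50 | B
ops | blue | 30 | NY | 30 | F
fin | red | 40 | CHI | 40 | E
mkt | red | 30 | NY | 30 | F
After WHERE (2 rows):
parts.dept | parts.kind | parts.price | teams.city | teams.price | teams.tag
ops | blue | 30 | NY | 30 | F
mkt | red | 30 | NY | 30 | F
After SELECT (2 rows):
parts.price | teams.tag
30 | F
30 | F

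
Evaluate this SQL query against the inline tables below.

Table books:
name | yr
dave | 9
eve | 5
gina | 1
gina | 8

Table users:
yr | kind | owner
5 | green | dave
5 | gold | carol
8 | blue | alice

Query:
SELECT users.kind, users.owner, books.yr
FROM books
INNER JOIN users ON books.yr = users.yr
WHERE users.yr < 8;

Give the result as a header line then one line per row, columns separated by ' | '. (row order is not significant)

After JOIN users (3 rows):
books.name | books.yr | users.yr | users.kind | users.owner
eve | 5 | 5 | green | dave
eve | 5 | 5 | gold | carol
gina | 8 | 8 | blue | alice
After WHERE (2 rows):
books.name | books.yr | users.yr | users.kind | users.owner
eve | 5 | 5 | green | dave
eve | 5 | 5 | gold | carol
After SELECT (2 rows):
users.kind | users.owner | books.yr
green | dave | 5
gold | carol | 5

== RESULT ==
users.kind | users.owner | books.yr
green | dave | 5
gold | carol | 5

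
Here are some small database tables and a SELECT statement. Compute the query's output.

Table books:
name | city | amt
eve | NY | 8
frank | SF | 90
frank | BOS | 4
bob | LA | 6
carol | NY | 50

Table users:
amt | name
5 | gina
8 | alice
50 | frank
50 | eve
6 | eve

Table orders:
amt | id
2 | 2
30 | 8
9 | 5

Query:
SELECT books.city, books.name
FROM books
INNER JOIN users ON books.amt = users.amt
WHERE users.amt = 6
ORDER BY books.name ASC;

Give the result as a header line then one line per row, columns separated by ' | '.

== RESULT ==
books.city | books.name
LA | bob

Derivation:
After JOIN users (4 rows):
books.name | books.city | books.amt | users.amt | users.name
eve | NY | 8 | 8 | alice
bob | LA | 6 | 6 | eve
carol | NY | 50 | 50 | frank
carol | NY | 50 | 50 | eve
After WHERE (1 rows):
books.name | books.city | books.amt | users.amt | users.name
bob | LA | 6 | 6 | eve
After SELECT (1 rows):
books.city | books.name
LA | bob
After ORDER BY (1 rows):
books.city | books.name
LA | bob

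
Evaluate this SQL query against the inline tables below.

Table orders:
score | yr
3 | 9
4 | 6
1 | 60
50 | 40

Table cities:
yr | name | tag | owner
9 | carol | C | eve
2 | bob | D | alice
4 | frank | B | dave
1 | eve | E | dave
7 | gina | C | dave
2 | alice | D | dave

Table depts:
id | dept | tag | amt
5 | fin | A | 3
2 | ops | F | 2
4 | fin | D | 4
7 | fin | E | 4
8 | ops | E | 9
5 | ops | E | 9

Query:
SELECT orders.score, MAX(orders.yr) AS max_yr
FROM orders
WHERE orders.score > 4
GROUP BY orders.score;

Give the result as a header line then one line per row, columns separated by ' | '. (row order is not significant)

== RESULT ==
orders.score | max_yr
50 | 40

Derivation:
After WHERE (1 rows):
orders.score | orders.yr
50 | 40
After GROUP BY (1 rows):
orders.score | max_yr
50 | 40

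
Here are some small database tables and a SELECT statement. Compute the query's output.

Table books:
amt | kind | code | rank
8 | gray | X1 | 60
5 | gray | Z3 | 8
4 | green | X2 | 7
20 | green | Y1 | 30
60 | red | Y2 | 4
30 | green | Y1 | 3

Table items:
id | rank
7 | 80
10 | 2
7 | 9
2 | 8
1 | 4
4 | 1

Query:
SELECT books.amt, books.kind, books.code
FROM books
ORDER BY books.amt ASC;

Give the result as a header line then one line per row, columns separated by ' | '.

== RESULT ==
books.amt | books.kind | books.code
4 | green | X2
5 | gray | Z3
8 | gray | X1
20 | green | Y1
30 | green | Y1
60 | red | Y2

Derivation:
After SELECT (6 rows):
books.amt | books.kind | books.code
8 | gray | X1
5 | gray | Z3
4 | green | X2
20 | green | Y1
60 | red | Y2
30 | green | Y1
After ORDER BY (6 rows):
books.amt | books.kind | books.code
4 | green | X2
5 | gray | Z3
8 | gray | X1
20 | green | Y1
30 | green | Y1
60 | red | Y2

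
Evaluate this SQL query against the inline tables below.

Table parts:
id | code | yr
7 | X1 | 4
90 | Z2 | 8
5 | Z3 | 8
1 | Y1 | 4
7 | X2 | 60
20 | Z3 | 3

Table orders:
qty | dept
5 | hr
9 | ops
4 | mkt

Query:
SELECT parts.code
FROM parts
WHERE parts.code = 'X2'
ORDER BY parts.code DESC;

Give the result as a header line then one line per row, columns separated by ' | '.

== RESULT ==
parts.code
X2

Derivation:
After WHERE (1 rows):
parts.id | parts.code | parts.yr
7 | X2 | 60
After SELECT (1 rows):
parts.code
X2
After ORDER BY (1 rows):
parts.code
X2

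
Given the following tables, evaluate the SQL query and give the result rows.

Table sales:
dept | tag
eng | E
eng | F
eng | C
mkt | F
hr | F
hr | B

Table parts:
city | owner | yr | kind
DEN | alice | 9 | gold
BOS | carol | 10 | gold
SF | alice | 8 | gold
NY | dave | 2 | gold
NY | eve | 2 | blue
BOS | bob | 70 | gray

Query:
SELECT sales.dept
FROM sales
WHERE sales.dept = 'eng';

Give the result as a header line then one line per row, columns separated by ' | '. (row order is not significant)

== RESULT ==
sales.dept
eng
eng
eng

Derivation:
After WHERE (3 rows):
sales.dept | sales.tag
eng | E
eng | F
eng | C
After SELECT (3 rows):
sales.dept
eng
eng
eng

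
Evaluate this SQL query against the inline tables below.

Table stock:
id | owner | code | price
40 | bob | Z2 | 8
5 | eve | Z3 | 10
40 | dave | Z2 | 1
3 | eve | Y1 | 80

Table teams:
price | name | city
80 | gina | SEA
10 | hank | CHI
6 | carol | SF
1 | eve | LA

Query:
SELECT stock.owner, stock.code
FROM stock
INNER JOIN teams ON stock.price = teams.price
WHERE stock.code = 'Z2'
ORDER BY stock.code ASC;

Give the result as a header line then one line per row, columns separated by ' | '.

== RESULT ==
stock.owner | stock.code
dave | Z2

Derivation:
After JOIN teams (3 rows):
stock.id | stock.owner | stock.code | stock.price | teams.price | teams.name | teams.city
5 | eve | Z3 | 10 | 10 | hank | CHI
40 | dave | Z2 | 1 | 1 | eve | LA
3 | eve | Y1 | 80 | 80 | gina | SEA
After WHERE (1 rows):
stock.id | stock.owner | stock.code | stock.price | teams.price | teams.name | teams.city
40 | dave | Z2 | 1 | 1 | eve | LA
After SELECT (1 rows):
stock.owner | stock.code
dave | Z2
After ORDER BY (1 rows):
stock.owner | stock.code
dave | Z2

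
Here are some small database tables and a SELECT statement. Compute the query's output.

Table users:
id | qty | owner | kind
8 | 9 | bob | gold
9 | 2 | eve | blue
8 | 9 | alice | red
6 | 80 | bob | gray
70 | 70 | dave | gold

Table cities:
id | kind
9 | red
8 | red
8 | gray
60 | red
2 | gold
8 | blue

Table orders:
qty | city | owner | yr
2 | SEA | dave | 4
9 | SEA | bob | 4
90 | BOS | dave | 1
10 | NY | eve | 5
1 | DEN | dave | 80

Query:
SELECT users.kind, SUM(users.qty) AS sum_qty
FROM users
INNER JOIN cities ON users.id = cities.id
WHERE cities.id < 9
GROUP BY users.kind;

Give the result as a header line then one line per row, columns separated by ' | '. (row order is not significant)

== RESULT ==
users.kind | sum_qty
gold | 27
red | 27

Derivation:
After JOIN cities (7 rows):
users.id | users.qty | users.owner | users.kind | cities.id | cities.kind
8 | 9 | bob | gold | 8 | red
8 | 9 | bob | gold | 8 | gray
8 | 9 | bob | gold | 8 | blue
9 | 2 | eve | blue | 9 | red
8 | 9 | alice | red | 8 | red
8 | 9 | alice | red | 8 | gray
8 | 9 | alice | red | 8 | blue
After WHERE (6 rows):
users.id | users.qty | users.owner | users.kind | cities.id | cities.kind
8 | 9 | bob | gold | 8 | red
8 | 9 | bob | gold | 8 | gray
8 | 9 | bob | gold | 8 | blue
8 | 9 | alice | red | 8 | red
8 | 9 | alice | red | 8 | gray
8 | 9 | alice | red | 8 | blue
After GROUP BY (2 rows):
users.kind | sum_qty
gold | 27
red | 27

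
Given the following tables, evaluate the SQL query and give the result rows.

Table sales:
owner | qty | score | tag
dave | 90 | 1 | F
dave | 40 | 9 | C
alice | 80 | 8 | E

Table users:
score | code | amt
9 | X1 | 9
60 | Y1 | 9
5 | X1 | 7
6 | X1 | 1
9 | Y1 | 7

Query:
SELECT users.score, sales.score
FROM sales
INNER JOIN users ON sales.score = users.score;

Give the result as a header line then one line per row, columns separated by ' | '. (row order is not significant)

== RESULT ==
users.score | sales.score
9 | 9
9 | 9

Derivation:
After JOIN users (2 rows):
sales.owner | sales.qty | sales.score | sales.tag | users.score | users.code | users.amt
dave | 40 | 9 | C | 9 | X1 | 9
dave | 40 | 9 | C | 9 | Y1 | 7
After SELECT (2 rows):
users.score | sales.score
9 | 9
9 | 9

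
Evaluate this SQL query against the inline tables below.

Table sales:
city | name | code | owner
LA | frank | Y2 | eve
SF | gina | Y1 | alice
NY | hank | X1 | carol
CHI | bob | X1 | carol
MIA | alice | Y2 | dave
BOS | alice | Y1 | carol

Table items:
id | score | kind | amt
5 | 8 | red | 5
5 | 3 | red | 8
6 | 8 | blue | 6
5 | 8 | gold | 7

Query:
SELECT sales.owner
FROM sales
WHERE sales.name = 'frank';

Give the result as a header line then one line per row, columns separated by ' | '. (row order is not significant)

== RESULT ==
sales.owner
eve

Derivation:
After WHERE (1 rows):
sales.city | sales.name | sales.code | sales.owner
LA | frank | Y2 | eve
After SELECT (1 rows):
sales.owner
eve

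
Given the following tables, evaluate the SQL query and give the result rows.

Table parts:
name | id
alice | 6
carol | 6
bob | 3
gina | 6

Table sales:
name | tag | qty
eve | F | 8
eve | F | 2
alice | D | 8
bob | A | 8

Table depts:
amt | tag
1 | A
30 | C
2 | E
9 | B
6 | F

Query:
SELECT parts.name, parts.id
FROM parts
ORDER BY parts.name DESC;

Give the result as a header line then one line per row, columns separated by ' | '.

After SELECT (4 rows):
parts.name | parts.id
alice | 6
carol | 6
bob | 3
gina | 6
After ORDER BY (4 rows):
parts.name | parts.id
gina | 6
carol | 6
bob | 3
alice | 6

== RESULT ==
parts.name | parts.id
gina | 6
carol | 6
bob | 3
alice | 6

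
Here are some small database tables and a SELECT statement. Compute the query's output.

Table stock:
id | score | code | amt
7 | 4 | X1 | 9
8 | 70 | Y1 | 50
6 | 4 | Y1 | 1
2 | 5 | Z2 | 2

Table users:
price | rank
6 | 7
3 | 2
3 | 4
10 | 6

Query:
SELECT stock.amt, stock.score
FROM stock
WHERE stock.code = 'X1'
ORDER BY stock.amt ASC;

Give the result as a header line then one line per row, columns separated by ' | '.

After WHERE (1 rows):
stock.id | stock.score | stock.code | stock.amt
7 | 4 | X1 | 9
After SELECT (1 rows):
stock.amt | stock.score
9 | 4
After ORDER BY (1 rows):
stock.amt | stock.score
9 | 4

== RESULT ==
stock.amt | stock.score
9 | 4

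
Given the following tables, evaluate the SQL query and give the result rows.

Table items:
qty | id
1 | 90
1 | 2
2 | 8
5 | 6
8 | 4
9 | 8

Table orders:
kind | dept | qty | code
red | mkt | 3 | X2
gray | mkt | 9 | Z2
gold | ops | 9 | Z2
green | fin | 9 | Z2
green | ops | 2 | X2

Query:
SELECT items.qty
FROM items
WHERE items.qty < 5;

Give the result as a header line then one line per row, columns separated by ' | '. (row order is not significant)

After WHERE (3 rows):
items.qty | items.id
1 | 90
1 | 2
2 | 8
After SELECT (3 rows):
items.qty
1
1
2

== RESULT ==
items.qty
1
1
2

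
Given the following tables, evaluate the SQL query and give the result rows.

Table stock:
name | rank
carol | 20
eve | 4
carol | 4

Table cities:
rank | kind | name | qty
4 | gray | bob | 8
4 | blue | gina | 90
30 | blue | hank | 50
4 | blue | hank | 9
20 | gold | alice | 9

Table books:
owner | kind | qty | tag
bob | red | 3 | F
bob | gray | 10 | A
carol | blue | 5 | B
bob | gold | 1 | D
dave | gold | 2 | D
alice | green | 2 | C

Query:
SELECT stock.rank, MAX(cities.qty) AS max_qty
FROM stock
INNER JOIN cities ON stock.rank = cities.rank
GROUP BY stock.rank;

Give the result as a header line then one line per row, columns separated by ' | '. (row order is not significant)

== RESULT ==
stock.rank | max_qty
20 | 9
4 | 90

Derivation:
After JOIN cities (7 rows):
stock.name | stock.rank | cities.rank | cities.kind | cities.name | cities.qty
carol | 20 | 20 | gold | alice | 9
eve | 4 | 4 | gray | bob | 8
eve | 4 | 4 | blue | gina | 90
eve | 4 | 4 | blue | hank | 9
carol | 4 | 4 | gray | bob | 8
carol | 4 | 4 | blue | gina | 90
carol | 4 | 4 | blue | hank | 9
After GROUP BY (2 rows):
stock.rank | max_qty
20 | 9
4 | 90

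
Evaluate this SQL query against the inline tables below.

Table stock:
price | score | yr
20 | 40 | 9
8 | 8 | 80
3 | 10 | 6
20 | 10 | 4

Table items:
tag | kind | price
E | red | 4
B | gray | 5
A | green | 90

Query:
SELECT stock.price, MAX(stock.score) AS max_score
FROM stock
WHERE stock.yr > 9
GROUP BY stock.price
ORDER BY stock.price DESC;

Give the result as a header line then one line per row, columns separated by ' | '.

After WHERE (1 rows):
stock.price | stock.score | stock.yr
8 | 8 | 80
After GROUP BY (1 rows):
stock.price | max_score
8 | 8
After ORDER BY (1 rows):
stock.price | max_score
8 | 8

== RESULT ==
stock.price | max_score
8 | 8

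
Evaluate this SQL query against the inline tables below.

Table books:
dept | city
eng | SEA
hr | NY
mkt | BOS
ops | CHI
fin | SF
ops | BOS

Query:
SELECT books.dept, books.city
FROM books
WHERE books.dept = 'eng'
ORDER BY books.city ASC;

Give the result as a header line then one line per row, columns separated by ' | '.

After WHERE (1 rows):
books.dept | books.city
eng | SEA
After SELECT (1 rows):
books.dept | books.city
eng | SEA
After ORDER BY (1 rows):
books.dept | books.city
eng | SEA

== RESULT ==
books.dept | books.city
eng | SEA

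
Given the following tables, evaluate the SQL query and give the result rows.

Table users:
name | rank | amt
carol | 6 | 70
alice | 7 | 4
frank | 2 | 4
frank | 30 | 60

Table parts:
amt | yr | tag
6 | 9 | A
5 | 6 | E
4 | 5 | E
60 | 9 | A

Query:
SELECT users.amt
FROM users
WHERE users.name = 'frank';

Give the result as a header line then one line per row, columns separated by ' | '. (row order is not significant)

After WHERE (2 rows):
users.name | users.rank | users.amt
frank | 2 | 4
frank | 30 | 60
After SELECT (2 rows):
users.amt
4
60

== RESULT ==
users.amt
4
60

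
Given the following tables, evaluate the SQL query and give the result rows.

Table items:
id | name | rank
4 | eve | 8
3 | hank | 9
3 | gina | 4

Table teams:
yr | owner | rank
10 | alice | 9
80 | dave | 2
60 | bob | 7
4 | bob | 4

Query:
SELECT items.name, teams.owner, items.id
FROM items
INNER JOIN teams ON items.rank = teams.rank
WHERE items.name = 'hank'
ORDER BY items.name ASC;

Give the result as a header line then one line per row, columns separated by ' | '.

== RESULT ==
items.name | teams.owner | items.id
hank | alice | 3

Derivation:
After JOIN teams (2 rows):
items.id | items.name | items.rank | teams.yr | teams.owner | teams.rank
3 | hank | 9 | 10 | alice | 9
3 | gina | 4 | 4 | bob | 4
After WHERE (1 rows):
items.id | items.name | items.rank | teams.yr | teams.owner | teams.rank
3 | hank | 9 | 10 | alice | 9
After SELECT (1 rows):
items.name | teams.owner | items.id
hank | alice | 3
After ORDER BY (1 rows):
items.name | teams.owner | items.id
hank | alice | 3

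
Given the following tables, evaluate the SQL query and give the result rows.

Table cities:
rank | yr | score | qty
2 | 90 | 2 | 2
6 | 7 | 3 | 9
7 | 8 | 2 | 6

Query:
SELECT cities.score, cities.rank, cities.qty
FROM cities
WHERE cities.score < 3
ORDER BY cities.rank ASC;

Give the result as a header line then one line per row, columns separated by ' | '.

After WHERE (2 rows):
cities.rank | cities.yr | cities.score | cities.qty
2 | 90 | 2 | 2
7 | 8 | 2 | 6
After SELECT (2 rows):
cities.score | cities.rank | cities.qty
2 | 2 | 2
2 | 7 | 6
After ORDER BY (2 rows):
cities.score | cities.rank | cities.qty
2 | 2 | 2
2 | 7 | 6

== RESULT ==
cities.score | cities.rank | cities.qty
2 | 2 | 2
2 | 7 | 6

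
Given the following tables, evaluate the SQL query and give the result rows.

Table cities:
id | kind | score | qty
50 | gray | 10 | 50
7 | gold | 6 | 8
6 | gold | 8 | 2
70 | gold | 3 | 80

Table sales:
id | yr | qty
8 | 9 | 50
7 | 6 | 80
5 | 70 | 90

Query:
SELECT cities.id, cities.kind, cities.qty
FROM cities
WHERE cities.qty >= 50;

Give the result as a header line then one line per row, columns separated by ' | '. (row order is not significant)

After WHERE (2 rows):
cities.id | cities.kind | cities.score | cities.qty
50 | gray | 10 | 50
70 | gold | 3 | 80
After SELECT (2 rows):
cities.id | cities.kind | cities.qty
50 | gray | 50
70 | gold | 80

== RESULT ==
cities.id | cities.kind | cities.qty
50 | gray | 50
70 | gold | 80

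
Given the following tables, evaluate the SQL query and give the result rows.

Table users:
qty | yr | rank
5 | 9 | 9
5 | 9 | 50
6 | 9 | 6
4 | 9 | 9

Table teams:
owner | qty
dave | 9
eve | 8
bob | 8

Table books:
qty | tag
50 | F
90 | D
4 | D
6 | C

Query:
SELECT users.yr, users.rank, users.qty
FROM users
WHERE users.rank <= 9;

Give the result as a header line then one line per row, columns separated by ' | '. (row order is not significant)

== RESULT ==
users.yr | users.rank | users.qty
9 | 9 | 5
9 | 6 | 6
9 | 9 | 4

Derivation:
After WHERE (3 rows):
users.qty | users.yr | users.rank
5 | 9 | 9
6 | 9 | 6
4 | 9 | 9
After SELECT (3 rows):
users.yr | users.rank | users.qty
9 | 9 | 5
9 | 6 | 6
9 | 9 | 4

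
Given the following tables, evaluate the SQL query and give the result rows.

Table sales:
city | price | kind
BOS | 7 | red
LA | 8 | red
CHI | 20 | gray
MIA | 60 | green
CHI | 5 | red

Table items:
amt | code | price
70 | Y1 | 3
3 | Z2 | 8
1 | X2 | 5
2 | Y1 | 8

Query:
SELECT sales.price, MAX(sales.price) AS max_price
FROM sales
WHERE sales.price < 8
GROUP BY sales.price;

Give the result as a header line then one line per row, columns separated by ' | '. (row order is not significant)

== RESULT ==
sales.price | max_price
7 | 7
5 | 5

Derivation:
After WHERE (2 rows):
sales.city | sales.price | sales.kind
BOS | 7 | red
CHI | 5 | red
After GROUP BY (2 rows):
sales.price | max_price
7 | 7
5 | 5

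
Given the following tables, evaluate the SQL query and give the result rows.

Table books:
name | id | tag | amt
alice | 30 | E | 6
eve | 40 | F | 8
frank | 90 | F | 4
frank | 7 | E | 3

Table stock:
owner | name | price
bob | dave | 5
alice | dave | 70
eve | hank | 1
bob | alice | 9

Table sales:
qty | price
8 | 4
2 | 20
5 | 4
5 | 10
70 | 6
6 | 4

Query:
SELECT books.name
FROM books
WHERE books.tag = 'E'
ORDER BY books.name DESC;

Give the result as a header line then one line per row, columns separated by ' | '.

After WHERE (2 rows):
books.name | books.id | books.tag | books.amt
alice | 30 | E | 6
frank | 7 | E | 3
After SELECT (2 rows):
books.name
alice
frank
After ORDER BY (2 rows):
books.name
frank
alice

== RESULT ==
books.name
frank
alice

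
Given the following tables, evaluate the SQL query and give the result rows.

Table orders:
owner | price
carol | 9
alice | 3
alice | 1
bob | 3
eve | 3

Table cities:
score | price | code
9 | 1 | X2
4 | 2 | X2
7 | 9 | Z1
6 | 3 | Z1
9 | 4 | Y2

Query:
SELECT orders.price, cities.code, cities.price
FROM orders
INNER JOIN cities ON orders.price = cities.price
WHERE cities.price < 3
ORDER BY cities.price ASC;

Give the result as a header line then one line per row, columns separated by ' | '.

== RESULT ==
orders.price | cities.code | cities.price
1 | X2 | 1

Derivation:
After JOIN cities (5 rows):
orders.owner | orders.price | cities.score | cities.price | cities.code
carol | 9 | 7 | 9 | Z1
alice | 3 | 6 | 3 | Z1
alice | 1 | 9 | 1 | X2
bob | 3 | 6 | 3 | Z1
eve | 3 | 6 | 3 | Z1
After WHERE (1 rows):
orders.owner | orders.price | cities.score | cities.price | cities.code
alice | 1 | 9 | 1 | X2
After SELECT (1 rows):
orders.price | cities.code | cities.price
1 | X2 | 1
After ORDER BY (1 rows):
orders.price | cities.code | cities.price
1 | X2 | 1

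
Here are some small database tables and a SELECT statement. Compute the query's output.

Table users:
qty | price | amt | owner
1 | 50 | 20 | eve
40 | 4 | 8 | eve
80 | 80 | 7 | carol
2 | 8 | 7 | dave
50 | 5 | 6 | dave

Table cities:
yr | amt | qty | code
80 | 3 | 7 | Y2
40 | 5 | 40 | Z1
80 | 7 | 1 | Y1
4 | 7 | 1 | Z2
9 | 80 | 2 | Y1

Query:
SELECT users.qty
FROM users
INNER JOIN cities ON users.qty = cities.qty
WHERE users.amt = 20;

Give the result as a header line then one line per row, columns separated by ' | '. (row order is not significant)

After JOIN cities (4 rows):
users.qty | users.price | users.amt | users.owner | cities.yr | cities.amt | cities.qty | cities.code
1 | 50 | 20 | eve | 80 | 7 | 1 | Y1
1 | 50 | 20 | eve | 4 | 7 | 1 | Z2
40 | 4 | 8 | eve | 40 | 5 | 40 | Z1
2 | 8 | 7 | dave | 9 | 80 | 2 | Y1
After WHERE (2 rows):
users.qty | users.price | users.amt | users.owner | cities.yr | cities.amt | cities.qty | cities.code
1 | 50 | 20 | eve | 80 | 7 | 1 | Y1
1 | 50 | 20 | eve | 4 | 7 | 1 | Z2
After SELECT (2 rows):
users.qty
1
1

== RESULT ==
users.qty
1
1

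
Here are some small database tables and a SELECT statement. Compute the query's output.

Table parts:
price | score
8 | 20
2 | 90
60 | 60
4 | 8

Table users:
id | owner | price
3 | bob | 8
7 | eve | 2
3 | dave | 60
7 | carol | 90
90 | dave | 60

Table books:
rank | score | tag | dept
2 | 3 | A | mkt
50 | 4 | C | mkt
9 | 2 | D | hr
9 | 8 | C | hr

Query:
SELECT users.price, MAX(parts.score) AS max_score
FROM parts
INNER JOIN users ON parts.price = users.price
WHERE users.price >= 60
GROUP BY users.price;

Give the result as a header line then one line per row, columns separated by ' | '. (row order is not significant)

== RESULT ==
users.price | max_score
60 | 60

Derivation:
After JOIN users (4 rows):
parts.price | parts.score | users.id | users.owner | users.price
8 | 20 | 3 | bob | 8
2 | 90 | 7 | eve | 2
60 | 60 | 3 | dave | 60
60 | 60 | 90 | dave | 60
After WHERE (2 rows):
parts.price | parts.score | users.id | users.owner | users.price
60 | 60 | 3 | dave | 60
60 | 60 | 90 | dave | 60
After GROUP BY (1 rows):
users.price | max_score
60 | 60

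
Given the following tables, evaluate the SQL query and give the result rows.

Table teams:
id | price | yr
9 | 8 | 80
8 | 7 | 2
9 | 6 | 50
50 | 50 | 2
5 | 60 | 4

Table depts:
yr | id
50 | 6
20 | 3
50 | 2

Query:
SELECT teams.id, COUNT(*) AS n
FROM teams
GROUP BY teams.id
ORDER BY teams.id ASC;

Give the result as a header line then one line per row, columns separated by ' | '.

After GROUP BY (4 rows):
teams.id | n
9 | 2
8 | 1
50 | 1
5 | 1
After ORDER BY (4 rows):
teams.id | n
5 | 1
8 | 1
9 | 2
50 | 1

== RESULT ==
teams.id | n
5 | 1
8 | 1
9 | 2
50 | 1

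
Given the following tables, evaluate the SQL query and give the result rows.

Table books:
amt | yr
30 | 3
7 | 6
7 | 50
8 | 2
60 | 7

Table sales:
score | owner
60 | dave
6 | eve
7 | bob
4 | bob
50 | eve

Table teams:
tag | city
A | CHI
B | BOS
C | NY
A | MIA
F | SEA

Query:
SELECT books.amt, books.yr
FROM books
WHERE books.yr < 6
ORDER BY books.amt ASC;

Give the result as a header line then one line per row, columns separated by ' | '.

== RESULT ==
books.amt | books.yr
8 | 2
30 | 3

Derivation:
After WHERE (2 rows):
books.amt | books.yr
30 | 3
8 | 2
After SELECT (2 rows):
books.amt | books.yr
30 | 3
8 | 2
After ORDER BY (2 rows):
books.amt | books.yr
8 | 2
30 | 3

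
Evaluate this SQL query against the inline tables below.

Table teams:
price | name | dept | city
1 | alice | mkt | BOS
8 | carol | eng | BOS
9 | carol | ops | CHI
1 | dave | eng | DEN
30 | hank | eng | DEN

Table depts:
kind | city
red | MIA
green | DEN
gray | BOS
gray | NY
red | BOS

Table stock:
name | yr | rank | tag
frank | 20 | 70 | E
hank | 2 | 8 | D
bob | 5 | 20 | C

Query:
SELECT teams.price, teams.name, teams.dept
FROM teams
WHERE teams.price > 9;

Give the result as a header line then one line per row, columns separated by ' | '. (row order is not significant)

== RESULT ==
teams.price | teams.name | teams.dept
30 | hank | eng

Derivation:
After WHERE (1 rows):
teams.price | teams.name | teams.dept | teams.city
30 | hank | eng | DEN
After SELECT (1 rows):
teams.price | teams.name | teams.dept
30 | hank | eng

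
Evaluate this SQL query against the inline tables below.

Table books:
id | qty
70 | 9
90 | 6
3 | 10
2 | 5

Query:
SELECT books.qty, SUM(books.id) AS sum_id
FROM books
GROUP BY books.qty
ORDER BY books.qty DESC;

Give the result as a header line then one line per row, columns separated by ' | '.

== RESULT ==
books.qty | sum_id
10 | 3
9 | 70
6 | 90
5 | 2

Derivation:
After GROUP BY (4 rows):
books.qty | sum_id
9 | 70
6 | 90
10 | 3
5 | 2
After ORDER BY (4 rows):
books.qty | sum_id
10 | 3
9 | 70
6 | 90
5 | 2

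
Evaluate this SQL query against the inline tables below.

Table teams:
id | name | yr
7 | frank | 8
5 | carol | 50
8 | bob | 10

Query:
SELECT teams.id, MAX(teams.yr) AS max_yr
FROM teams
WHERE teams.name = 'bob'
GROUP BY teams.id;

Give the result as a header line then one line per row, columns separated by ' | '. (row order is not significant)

After WHERE (1 rows):
teams.id | teams.name | teams.yr
8 | bob | 10
After GROUP BY (1 rows):
teams.id | max_yr
8 | 10

== RESULT ==
teams.id | max_yr
8 | 10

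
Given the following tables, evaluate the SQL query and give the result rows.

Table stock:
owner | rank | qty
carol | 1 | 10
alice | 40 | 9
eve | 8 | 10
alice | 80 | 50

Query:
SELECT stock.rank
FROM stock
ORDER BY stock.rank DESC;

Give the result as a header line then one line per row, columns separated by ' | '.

== RESULT ==
stock.rank
80
40
8
1

Derivation:
After SELECT (4 rows):
stock.rank
1
40
8
80
After ORDER BY (4 rows):
stock.rank
80
40
8
1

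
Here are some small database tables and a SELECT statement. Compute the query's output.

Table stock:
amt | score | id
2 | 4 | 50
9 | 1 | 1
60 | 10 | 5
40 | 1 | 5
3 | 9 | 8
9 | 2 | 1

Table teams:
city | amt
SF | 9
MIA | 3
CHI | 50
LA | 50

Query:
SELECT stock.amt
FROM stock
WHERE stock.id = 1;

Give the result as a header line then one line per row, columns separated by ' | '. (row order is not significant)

After WHERE (2 rows):
stock.amt | stock.score | stock.id
9 | 1 | 1
9 | 2 | 1
After SELECT (2 rows):
stock.amt
9
9

== RESULT ==
stock.amt
9
9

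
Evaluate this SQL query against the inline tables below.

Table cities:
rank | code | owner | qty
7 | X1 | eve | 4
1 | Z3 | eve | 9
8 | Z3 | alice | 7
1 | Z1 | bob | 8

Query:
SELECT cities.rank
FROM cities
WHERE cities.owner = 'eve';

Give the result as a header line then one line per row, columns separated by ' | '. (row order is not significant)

== RESULT ==
cities.rank
7
1

Derivation:
After WHERE (2 rows):
cities.rank | cities.code | cities.owner | cities.qty
7 | X1 | eve | 4
1 | Z3 | eve | 9
After SELECT (2 rows):
cities.rank
7
1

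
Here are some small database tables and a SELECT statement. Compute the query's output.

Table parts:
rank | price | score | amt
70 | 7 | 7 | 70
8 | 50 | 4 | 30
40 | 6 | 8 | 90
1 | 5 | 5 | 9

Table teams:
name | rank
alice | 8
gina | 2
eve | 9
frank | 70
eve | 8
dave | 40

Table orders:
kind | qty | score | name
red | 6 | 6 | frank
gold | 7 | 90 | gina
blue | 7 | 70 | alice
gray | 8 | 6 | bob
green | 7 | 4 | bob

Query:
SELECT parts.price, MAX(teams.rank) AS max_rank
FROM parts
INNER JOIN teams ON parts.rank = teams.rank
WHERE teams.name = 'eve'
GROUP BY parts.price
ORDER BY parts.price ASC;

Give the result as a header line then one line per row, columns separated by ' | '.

== RESULT ==
parts.price | max_rank
50 | 8

Derivation:
After JOIN teams (4 rows):
parts.rank | parts.price | parts.score | parts.amt | teams.name | teams.rank
70 | 7 | 7 | 70 | frank | 70
8 | 50 | 4 | 30 | alice | 8
8 | 50 | 4 | 30 | eve | 8
40 | 6 | 8 | 90 | dave | 40
After WHERE (1 rows):
parts.rank | parts.price | parts.score | parts.amt | teams.name | teams.rank
8 | 50 | 4 | 30 | eve | 8
After GROUP BY (1 rows):
parts.price | max_rank
50 | 8
After ORDER BY (1 rows):
parts.price | max_rank
50 | 8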